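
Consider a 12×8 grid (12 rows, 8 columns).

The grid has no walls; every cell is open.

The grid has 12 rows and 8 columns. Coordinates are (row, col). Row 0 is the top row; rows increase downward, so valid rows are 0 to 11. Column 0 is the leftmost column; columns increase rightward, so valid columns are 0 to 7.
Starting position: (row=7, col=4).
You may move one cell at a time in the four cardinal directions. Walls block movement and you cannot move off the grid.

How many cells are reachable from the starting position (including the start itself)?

BFS flood-fill from (row=7, col=4):
  Distance 0: (row=7, col=4)
  Distance 1: (row=6, col=4), (row=7, col=3), (row=7, col=5), (row=8, col=4)
  Distance 2: (row=5, col=4), (row=6, col=3), (row=6, col=5), (row=7, col=2), (row=7, col=6), (row=8, col=3), (row=8, col=5), (row=9, col=4)
  Distance 3: (row=4, col=4), (row=5, col=3), (row=5, col=5), (row=6, col=2), (row=6, col=6), (row=7, col=1), (row=7, col=7), (row=8, col=2), (row=8, col=6), (row=9, col=3), (row=9, col=5), (row=10, col=4)
  Distance 4: (row=3, col=4), (row=4, col=3), (row=4, col=5), (row=5, col=2), (row=5, col=6), (row=6, col=1), (row=6, col=7), (row=7, col=0), (row=8, col=1), (row=8, col=7), (row=9, col=2), (row=9, col=6), (row=10, col=3), (row=10, col=5), (row=11, col=4)
  Distance 5: (row=2, col=4), (row=3, col=3), (row=3, col=5), (row=4, col=2), (row=4, col=6), (row=5, col=1), (row=5, col=7), (row=6, col=0), (row=8, col=0), (row=9, col=1), (row=9, col=7), (row=10, col=2), (row=10, col=6), (row=11, col=3), (row=11, col=5)
  Distance 6: (row=1, col=4), (row=2, col=3), (row=2, col=5), (row=3, col=2), (row=3, col=6), (row=4, col=1), (row=4, col=7), (row=5, col=0), (row=9, col=0), (row=10, col=1), (row=10, col=7), (row=11, col=2), (row=11, col=6)
  Distance 7: (row=0, col=4), (row=1, col=3), (row=1, col=5), (row=2, col=2), (row=2, col=6), (row=3, col=1), (row=3, col=7), (row=4, col=0), (row=10, col=0), (row=11, col=1), (row=11, col=7)
  Distance 8: (row=0, col=3), (row=0, col=5), (row=1, col=2), (row=1, col=6), (row=2, col=1), (row=2, col=7), (row=3, col=0), (row=11, col=0)
  Distance 9: (row=0, col=2), (row=0, col=6), (row=1, col=1), (row=1, col=7), (row=2, col=0)
  Distance 10: (row=0, col=1), (row=0, col=7), (row=1, col=0)
  Distance 11: (row=0, col=0)
Total reachable: 96 (grid has 96 open cells total)

Answer: Reachable cells: 96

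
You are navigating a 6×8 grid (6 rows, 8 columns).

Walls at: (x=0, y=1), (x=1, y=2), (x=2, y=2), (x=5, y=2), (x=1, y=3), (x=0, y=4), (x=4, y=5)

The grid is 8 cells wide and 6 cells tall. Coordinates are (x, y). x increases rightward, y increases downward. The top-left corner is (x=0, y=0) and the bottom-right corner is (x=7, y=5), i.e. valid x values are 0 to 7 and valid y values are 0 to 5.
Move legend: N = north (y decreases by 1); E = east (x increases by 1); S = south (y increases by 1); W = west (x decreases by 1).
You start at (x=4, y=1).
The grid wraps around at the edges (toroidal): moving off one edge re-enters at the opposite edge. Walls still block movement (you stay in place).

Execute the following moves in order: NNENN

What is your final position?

Start: (x=4, y=1)
  N (north): (x=4, y=1) -> (x=4, y=0)
  N (north): blocked, stay at (x=4, y=0)
  E (east): (x=4, y=0) -> (x=5, y=0)
  N (north): (x=5, y=0) -> (x=5, y=5)
  N (north): (x=5, y=5) -> (x=5, y=4)
Final: (x=5, y=4)

Answer: Final position: (x=5, y=4)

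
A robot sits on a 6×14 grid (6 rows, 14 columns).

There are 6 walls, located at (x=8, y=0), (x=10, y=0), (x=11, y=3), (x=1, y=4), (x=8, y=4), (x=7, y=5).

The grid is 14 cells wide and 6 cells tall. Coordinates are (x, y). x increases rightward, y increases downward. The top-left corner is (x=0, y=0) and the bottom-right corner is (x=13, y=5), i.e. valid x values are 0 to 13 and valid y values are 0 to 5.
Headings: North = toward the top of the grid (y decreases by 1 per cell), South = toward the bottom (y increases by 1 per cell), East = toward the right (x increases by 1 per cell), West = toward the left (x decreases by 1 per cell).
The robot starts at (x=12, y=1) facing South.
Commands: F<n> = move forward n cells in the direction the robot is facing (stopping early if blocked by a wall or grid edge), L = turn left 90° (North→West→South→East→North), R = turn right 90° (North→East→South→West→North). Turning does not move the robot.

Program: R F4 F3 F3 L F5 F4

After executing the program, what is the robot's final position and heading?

Start: (x=12, y=1), facing South
  R: turn right, now facing West
  F4: move forward 4, now at (x=8, y=1)
  F3: move forward 3, now at (x=5, y=1)
  F3: move forward 3, now at (x=2, y=1)
  L: turn left, now facing South
  F5: move forward 4/5 (blocked), now at (x=2, y=5)
  F4: move forward 0/4 (blocked), now at (x=2, y=5)
Final: (x=2, y=5), facing South

Answer: Final position: (x=2, y=5), facing South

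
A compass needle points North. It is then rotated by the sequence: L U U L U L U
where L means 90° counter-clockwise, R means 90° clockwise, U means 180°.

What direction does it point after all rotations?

Answer: Final heading: East

Derivation:
Start: North
  L (left (90° counter-clockwise)) -> West
  U (U-turn (180°)) -> East
  U (U-turn (180°)) -> West
  L (left (90° counter-clockwise)) -> South
  U (U-turn (180°)) -> North
  L (left (90° counter-clockwise)) -> West
  U (U-turn (180°)) -> East
Final: East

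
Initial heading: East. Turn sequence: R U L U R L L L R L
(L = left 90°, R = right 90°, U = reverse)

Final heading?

Answer: Final heading: West

Derivation:
Start: East
  R (right (90° clockwise)) -> South
  U (U-turn (180°)) -> North
  L (left (90° counter-clockwise)) -> West
  U (U-turn (180°)) -> East
  R (right (90° clockwise)) -> South
  L (left (90° counter-clockwise)) -> East
  L (left (90° counter-clockwise)) -> North
  L (left (90° counter-clockwise)) -> West
  R (right (90° clockwise)) -> North
  L (left (90° counter-clockwise)) -> West
Final: West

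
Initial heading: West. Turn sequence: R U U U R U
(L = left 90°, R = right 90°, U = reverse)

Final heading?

Answer: Final heading: East

Derivation:
Start: West
  R (right (90° clockwise)) -> North
  U (U-turn (180°)) -> South
  U (U-turn (180°)) -> North
  U (U-turn (180°)) -> South
  R (right (90° clockwise)) -> West
  U (U-turn (180°)) -> East
Final: East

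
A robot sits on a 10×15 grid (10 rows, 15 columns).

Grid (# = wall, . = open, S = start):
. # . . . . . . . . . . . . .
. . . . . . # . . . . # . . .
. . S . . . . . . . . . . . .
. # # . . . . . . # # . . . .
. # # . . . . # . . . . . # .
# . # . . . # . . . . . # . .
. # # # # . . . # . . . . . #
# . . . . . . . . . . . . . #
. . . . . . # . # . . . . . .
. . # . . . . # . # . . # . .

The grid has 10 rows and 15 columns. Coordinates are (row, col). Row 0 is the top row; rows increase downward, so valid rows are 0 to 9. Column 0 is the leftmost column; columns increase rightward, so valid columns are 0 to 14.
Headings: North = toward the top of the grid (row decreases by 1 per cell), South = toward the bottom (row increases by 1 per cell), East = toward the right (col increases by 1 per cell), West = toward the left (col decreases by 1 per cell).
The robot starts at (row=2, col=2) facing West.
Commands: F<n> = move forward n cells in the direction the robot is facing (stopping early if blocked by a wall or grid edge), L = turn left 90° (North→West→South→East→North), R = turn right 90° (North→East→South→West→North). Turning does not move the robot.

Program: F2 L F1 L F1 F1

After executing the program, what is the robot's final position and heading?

Start: (row=2, col=2), facing West
  F2: move forward 2, now at (row=2, col=0)
  L: turn left, now facing South
  F1: move forward 1, now at (row=3, col=0)
  L: turn left, now facing East
  F1: move forward 0/1 (blocked), now at (row=3, col=0)
  F1: move forward 0/1 (blocked), now at (row=3, col=0)
Final: (row=3, col=0), facing East

Answer: Final position: (row=3, col=0), facing East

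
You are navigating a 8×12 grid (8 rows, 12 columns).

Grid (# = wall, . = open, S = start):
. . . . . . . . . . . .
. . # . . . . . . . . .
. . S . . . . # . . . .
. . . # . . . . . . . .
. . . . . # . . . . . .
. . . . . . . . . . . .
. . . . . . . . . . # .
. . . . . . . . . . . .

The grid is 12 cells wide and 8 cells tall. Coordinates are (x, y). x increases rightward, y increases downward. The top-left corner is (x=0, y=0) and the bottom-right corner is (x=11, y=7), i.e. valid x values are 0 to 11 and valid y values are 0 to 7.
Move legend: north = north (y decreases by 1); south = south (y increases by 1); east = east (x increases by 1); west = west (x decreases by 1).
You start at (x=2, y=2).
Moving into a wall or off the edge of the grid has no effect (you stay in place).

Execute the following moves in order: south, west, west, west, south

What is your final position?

Answer: Final position: (x=0, y=4)

Derivation:
Start: (x=2, y=2)
  south (south): (x=2, y=2) -> (x=2, y=3)
  west (west): (x=2, y=3) -> (x=1, y=3)
  west (west): (x=1, y=3) -> (x=0, y=3)
  west (west): blocked, stay at (x=0, y=3)
  south (south): (x=0, y=3) -> (x=0, y=4)
Final: (x=0, y=4)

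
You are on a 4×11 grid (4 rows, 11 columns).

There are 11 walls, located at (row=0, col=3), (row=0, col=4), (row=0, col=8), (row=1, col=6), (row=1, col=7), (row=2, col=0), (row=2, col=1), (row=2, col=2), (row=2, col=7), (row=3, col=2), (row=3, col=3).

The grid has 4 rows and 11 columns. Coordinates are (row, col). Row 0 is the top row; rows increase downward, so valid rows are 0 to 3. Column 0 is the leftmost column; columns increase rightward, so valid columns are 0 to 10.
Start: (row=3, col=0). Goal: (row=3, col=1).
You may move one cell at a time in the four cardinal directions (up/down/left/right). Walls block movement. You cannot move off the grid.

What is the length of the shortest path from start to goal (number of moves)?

BFS from (row=3, col=0) until reaching (row=3, col=1):
  Distance 0: (row=3, col=0)
  Distance 1: (row=3, col=1)  <- goal reached here
One shortest path (1 moves): (row=3, col=0) -> (row=3, col=1)

Answer: Shortest path length: 1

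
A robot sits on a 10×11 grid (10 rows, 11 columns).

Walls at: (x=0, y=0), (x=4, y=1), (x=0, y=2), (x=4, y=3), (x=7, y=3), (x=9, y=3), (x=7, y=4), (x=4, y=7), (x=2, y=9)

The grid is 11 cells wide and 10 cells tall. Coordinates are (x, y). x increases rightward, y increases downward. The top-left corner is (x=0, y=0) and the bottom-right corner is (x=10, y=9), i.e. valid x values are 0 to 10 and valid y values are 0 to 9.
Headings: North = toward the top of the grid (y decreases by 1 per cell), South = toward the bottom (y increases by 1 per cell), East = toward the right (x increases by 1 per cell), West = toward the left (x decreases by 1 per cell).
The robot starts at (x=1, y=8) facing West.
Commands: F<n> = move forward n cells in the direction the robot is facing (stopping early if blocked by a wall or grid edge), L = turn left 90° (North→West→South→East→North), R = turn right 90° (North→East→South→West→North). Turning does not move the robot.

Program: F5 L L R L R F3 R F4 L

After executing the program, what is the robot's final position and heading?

Answer: Final position: (x=0, y=9), facing South

Derivation:
Start: (x=1, y=8), facing West
  F5: move forward 1/5 (blocked), now at (x=0, y=8)
  L: turn left, now facing South
  L: turn left, now facing East
  R: turn right, now facing South
  L: turn left, now facing East
  R: turn right, now facing South
  F3: move forward 1/3 (blocked), now at (x=0, y=9)
  R: turn right, now facing West
  F4: move forward 0/4 (blocked), now at (x=0, y=9)
  L: turn left, now facing South
Final: (x=0, y=9), facing South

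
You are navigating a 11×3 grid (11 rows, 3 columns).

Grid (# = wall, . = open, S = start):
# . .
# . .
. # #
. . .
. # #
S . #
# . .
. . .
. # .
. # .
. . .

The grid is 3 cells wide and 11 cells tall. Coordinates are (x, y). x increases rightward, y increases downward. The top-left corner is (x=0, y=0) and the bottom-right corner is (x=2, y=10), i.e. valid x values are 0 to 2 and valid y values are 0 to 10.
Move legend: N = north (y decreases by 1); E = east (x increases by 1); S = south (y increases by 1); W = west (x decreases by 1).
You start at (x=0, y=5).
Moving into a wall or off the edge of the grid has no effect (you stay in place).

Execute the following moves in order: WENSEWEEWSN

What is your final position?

Answer: Final position: (x=1, y=6)

Derivation:
Start: (x=0, y=5)
  W (west): blocked, stay at (x=0, y=5)
  E (east): (x=0, y=5) -> (x=1, y=5)
  N (north): blocked, stay at (x=1, y=5)
  S (south): (x=1, y=5) -> (x=1, y=6)
  E (east): (x=1, y=6) -> (x=2, y=6)
  W (west): (x=2, y=6) -> (x=1, y=6)
  E (east): (x=1, y=6) -> (x=2, y=6)
  E (east): blocked, stay at (x=2, y=6)
  W (west): (x=2, y=6) -> (x=1, y=6)
  S (south): (x=1, y=6) -> (x=1, y=7)
  N (north): (x=1, y=7) -> (x=1, y=6)
Final: (x=1, y=6)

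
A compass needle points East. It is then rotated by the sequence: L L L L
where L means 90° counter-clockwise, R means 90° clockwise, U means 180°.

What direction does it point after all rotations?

Answer: Final heading: East

Derivation:
Start: East
  L (left (90° counter-clockwise)) -> North
  L (left (90° counter-clockwise)) -> West
  L (left (90° counter-clockwise)) -> South
  L (left (90° counter-clockwise)) -> East
Final: East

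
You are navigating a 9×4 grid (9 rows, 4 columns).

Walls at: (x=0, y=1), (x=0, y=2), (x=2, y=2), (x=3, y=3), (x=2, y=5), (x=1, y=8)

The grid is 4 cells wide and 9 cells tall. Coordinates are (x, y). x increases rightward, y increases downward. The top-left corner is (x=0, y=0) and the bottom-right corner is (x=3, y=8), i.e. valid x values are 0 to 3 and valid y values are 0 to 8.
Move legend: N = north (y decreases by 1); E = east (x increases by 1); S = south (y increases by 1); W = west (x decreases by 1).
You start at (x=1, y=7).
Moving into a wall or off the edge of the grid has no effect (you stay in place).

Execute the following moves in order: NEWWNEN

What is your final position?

Start: (x=1, y=7)
  N (north): (x=1, y=7) -> (x=1, y=6)
  E (east): (x=1, y=6) -> (x=2, y=6)
  W (west): (x=2, y=6) -> (x=1, y=6)
  W (west): (x=1, y=6) -> (x=0, y=6)
  N (north): (x=0, y=6) -> (x=0, y=5)
  E (east): (x=0, y=5) -> (x=1, y=5)
  N (north): (x=1, y=5) -> (x=1, y=4)
Final: (x=1, y=4)

Answer: Final position: (x=1, y=4)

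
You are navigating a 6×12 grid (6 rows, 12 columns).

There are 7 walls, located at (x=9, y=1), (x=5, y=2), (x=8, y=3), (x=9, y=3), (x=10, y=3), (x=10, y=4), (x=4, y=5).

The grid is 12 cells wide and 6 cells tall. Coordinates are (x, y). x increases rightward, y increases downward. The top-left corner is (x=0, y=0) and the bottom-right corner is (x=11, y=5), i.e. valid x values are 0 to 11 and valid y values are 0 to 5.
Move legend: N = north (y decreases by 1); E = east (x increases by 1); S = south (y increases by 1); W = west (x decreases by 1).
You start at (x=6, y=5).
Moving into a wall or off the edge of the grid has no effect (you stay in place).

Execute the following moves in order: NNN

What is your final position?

Answer: Final position: (x=6, y=2)

Derivation:
Start: (x=6, y=5)
  N (north): (x=6, y=5) -> (x=6, y=4)
  N (north): (x=6, y=4) -> (x=6, y=3)
  N (north): (x=6, y=3) -> (x=6, y=2)
Final: (x=6, y=2)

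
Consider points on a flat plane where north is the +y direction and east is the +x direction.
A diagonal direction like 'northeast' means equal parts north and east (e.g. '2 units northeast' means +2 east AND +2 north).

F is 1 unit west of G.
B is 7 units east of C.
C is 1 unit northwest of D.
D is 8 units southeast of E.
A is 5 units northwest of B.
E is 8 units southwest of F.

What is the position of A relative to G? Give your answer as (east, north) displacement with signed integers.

Place G at the origin (east=0, north=0).
  F is 1 unit west of G: delta (east=-1, north=+0); F at (east=-1, north=0).
  E is 8 units southwest of F: delta (east=-8, north=-8); E at (east=-9, north=-8).
  D is 8 units southeast of E: delta (east=+8, north=-8); D at (east=-1, north=-16).
  C is 1 unit northwest of D: delta (east=-1, north=+1); C at (east=-2, north=-15).
  B is 7 units east of C: delta (east=+7, north=+0); B at (east=5, north=-15).
  A is 5 units northwest of B: delta (east=-5, north=+5); A at (east=0, north=-10).
Therefore A relative to G: (east=0, north=-10).

Answer: A is at (east=0, north=-10) relative to G.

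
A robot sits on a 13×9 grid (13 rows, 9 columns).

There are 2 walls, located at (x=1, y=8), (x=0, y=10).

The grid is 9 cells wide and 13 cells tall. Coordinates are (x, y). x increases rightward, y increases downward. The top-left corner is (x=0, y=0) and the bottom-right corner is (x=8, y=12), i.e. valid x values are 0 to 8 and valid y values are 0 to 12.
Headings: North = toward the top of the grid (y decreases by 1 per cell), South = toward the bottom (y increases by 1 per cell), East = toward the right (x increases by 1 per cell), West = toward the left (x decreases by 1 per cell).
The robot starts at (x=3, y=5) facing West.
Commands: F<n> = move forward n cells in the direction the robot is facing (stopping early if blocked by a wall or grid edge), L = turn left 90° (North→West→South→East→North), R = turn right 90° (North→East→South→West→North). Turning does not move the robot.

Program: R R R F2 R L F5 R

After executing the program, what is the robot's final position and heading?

Start: (x=3, y=5), facing West
  R: turn right, now facing North
  R: turn right, now facing East
  R: turn right, now facing South
  F2: move forward 2, now at (x=3, y=7)
  R: turn right, now facing West
  L: turn left, now facing South
  F5: move forward 5, now at (x=3, y=12)
  R: turn right, now facing West
Final: (x=3, y=12), facing West

Answer: Final position: (x=3, y=12), facing West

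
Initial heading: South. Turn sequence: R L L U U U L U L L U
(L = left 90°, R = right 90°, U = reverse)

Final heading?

Start: South
  R (right (90° clockwise)) -> West
  L (left (90° counter-clockwise)) -> South
  L (left (90° counter-clockwise)) -> East
  U (U-turn (180°)) -> West
  U (U-turn (180°)) -> East
  U (U-turn (180°)) -> West
  L (left (90° counter-clockwise)) -> South
  U (U-turn (180°)) -> North
  L (left (90° counter-clockwise)) -> West
  L (left (90° counter-clockwise)) -> South
  U (U-turn (180°)) -> North
Final: North

Answer: Final heading: North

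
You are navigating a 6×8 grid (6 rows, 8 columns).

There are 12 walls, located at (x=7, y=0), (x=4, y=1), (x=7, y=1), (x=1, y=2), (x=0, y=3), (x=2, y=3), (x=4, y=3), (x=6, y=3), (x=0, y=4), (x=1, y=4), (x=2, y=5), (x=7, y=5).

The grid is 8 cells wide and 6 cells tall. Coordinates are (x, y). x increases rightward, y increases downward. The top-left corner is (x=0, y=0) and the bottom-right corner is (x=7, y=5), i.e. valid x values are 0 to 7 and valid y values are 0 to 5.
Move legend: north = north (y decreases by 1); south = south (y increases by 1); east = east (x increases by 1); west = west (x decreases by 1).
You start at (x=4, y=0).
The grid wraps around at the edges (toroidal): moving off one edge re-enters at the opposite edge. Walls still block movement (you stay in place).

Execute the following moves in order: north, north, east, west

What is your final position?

Start: (x=4, y=0)
  north (north): (x=4, y=0) -> (x=4, y=5)
  north (north): (x=4, y=5) -> (x=4, y=4)
  east (east): (x=4, y=4) -> (x=5, y=4)
  west (west): (x=5, y=4) -> (x=4, y=4)
Final: (x=4, y=4)

Answer: Final position: (x=4, y=4)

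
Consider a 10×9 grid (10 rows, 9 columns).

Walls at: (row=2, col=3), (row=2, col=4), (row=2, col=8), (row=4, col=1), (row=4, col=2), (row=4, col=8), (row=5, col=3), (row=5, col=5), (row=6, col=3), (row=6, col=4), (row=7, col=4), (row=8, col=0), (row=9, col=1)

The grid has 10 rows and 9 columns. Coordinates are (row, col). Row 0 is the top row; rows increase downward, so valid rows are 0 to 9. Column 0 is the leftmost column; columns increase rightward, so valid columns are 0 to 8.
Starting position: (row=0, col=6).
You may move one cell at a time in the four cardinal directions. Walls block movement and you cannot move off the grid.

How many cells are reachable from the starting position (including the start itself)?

Answer: Reachable cells: 76

Derivation:
BFS flood-fill from (row=0, col=6):
  Distance 0: (row=0, col=6)
  Distance 1: (row=0, col=5), (row=0, col=7), (row=1, col=6)
  Distance 2: (row=0, col=4), (row=0, col=8), (row=1, col=5), (row=1, col=7), (row=2, col=6)
  Distance 3: (row=0, col=3), (row=1, col=4), (row=1, col=8), (row=2, col=5), (row=2, col=7), (row=3, col=6)
  Distance 4: (row=0, col=2), (row=1, col=3), (row=3, col=5), (row=3, col=7), (row=4, col=6)
  Distance 5: (row=0, col=1), (row=1, col=2), (row=3, col=4), (row=3, col=8), (row=4, col=5), (row=4, col=7), (row=5, col=6)
  Distance 6: (row=0, col=0), (row=1, col=1), (row=2, col=2), (row=3, col=3), (row=4, col=4), (row=5, col=7), (row=6, col=6)
  Distance 7: (row=1, col=0), (row=2, col=1), (row=3, col=2), (row=4, col=3), (row=5, col=4), (row=5, col=8), (row=6, col=5), (row=6, col=7), (row=7, col=6)
  Distance 8: (row=2, col=0), (row=3, col=1), (row=6, col=8), (row=7, col=5), (row=7, col=7), (row=8, col=6)
  Distance 9: (row=3, col=0), (row=7, col=8), (row=8, col=5), (row=8, col=7), (row=9, col=6)
  Distance 10: (row=4, col=0), (row=8, col=4), (row=8, col=8), (row=9, col=5), (row=9, col=7)
  Distance 11: (row=5, col=0), (row=8, col=3), (row=9, col=4), (row=9, col=8)
  Distance 12: (row=5, col=1), (row=6, col=0), (row=7, col=3), (row=8, col=2), (row=9, col=3)
  Distance 13: (row=5, col=2), (row=6, col=1), (row=7, col=0), (row=7, col=2), (row=8, col=1), (row=9, col=2)
  Distance 14: (row=6, col=2), (row=7, col=1)
Total reachable: 76 (grid has 77 open cells total)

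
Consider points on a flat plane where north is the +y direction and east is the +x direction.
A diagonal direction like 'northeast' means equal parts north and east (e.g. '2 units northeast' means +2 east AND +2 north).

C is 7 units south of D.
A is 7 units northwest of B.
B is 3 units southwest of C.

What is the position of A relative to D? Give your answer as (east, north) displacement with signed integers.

Place D at the origin (east=0, north=0).
  C is 7 units south of D: delta (east=+0, north=-7); C at (east=0, north=-7).
  B is 3 units southwest of C: delta (east=-3, north=-3); B at (east=-3, north=-10).
  A is 7 units northwest of B: delta (east=-7, north=+7); A at (east=-10, north=-3).
Therefore A relative to D: (east=-10, north=-3).

Answer: A is at (east=-10, north=-3) relative to D.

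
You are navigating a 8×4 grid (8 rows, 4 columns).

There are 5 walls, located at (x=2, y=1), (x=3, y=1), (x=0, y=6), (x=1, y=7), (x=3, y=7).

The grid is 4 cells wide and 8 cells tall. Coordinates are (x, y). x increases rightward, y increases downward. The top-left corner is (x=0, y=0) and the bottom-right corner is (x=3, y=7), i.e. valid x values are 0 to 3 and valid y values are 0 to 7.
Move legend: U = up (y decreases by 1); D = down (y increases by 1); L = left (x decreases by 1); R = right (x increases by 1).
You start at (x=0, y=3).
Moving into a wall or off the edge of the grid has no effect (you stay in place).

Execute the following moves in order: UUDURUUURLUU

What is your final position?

Start: (x=0, y=3)
  U (up): (x=0, y=3) -> (x=0, y=2)
  U (up): (x=0, y=2) -> (x=0, y=1)
  D (down): (x=0, y=1) -> (x=0, y=2)
  U (up): (x=0, y=2) -> (x=0, y=1)
  R (right): (x=0, y=1) -> (x=1, y=1)
  U (up): (x=1, y=1) -> (x=1, y=0)
  U (up): blocked, stay at (x=1, y=0)
  U (up): blocked, stay at (x=1, y=0)
  R (right): (x=1, y=0) -> (x=2, y=0)
  L (left): (x=2, y=0) -> (x=1, y=0)
  U (up): blocked, stay at (x=1, y=0)
  U (up): blocked, stay at (x=1, y=0)
Final: (x=1, y=0)

Answer: Final position: (x=1, y=0)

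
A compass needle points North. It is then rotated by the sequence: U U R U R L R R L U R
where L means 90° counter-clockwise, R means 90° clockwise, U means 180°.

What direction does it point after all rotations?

Start: North
  U (U-turn (180°)) -> South
  U (U-turn (180°)) -> North
  R (right (90° clockwise)) -> East
  U (U-turn (180°)) -> West
  R (right (90° clockwise)) -> North
  L (left (90° counter-clockwise)) -> West
  R (right (90° clockwise)) -> North
  R (right (90° clockwise)) -> East
  L (left (90° counter-clockwise)) -> North
  U (U-turn (180°)) -> South
  R (right (90° clockwise)) -> West
Final: West

Answer: Final heading: West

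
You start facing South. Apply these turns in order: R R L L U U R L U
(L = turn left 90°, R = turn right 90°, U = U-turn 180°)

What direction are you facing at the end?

Start: South
  R (right (90° clockwise)) -> West
  R (right (90° clockwise)) -> North
  L (left (90° counter-clockwise)) -> West
  L (left (90° counter-clockwise)) -> South
  U (U-turn (180°)) -> North
  U (U-turn (180°)) -> South
  R (right (90° clockwise)) -> West
  L (left (90° counter-clockwise)) -> South
  U (U-turn (180°)) -> North
Final: North

Answer: Final heading: North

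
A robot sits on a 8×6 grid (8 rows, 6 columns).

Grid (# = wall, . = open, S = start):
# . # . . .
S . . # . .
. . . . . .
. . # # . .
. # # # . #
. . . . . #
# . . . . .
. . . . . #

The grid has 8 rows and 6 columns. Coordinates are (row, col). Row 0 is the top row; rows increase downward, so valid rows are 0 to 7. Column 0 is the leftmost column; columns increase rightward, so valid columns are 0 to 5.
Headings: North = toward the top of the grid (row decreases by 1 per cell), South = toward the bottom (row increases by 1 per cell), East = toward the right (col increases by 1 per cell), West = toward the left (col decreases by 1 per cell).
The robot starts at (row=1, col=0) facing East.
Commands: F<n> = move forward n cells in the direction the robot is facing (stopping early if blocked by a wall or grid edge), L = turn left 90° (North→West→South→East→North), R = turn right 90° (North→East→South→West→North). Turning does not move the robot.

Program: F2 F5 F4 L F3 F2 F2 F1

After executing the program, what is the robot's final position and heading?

Answer: Final position: (row=1, col=2), facing North

Derivation:
Start: (row=1, col=0), facing East
  F2: move forward 2, now at (row=1, col=2)
  F5: move forward 0/5 (blocked), now at (row=1, col=2)
  F4: move forward 0/4 (blocked), now at (row=1, col=2)
  L: turn left, now facing North
  F3: move forward 0/3 (blocked), now at (row=1, col=2)
  F2: move forward 0/2 (blocked), now at (row=1, col=2)
  F2: move forward 0/2 (blocked), now at (row=1, col=2)
  F1: move forward 0/1 (blocked), now at (row=1, col=2)
Final: (row=1, col=2), facing North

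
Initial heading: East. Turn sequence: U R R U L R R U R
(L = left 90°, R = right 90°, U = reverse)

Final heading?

Start: East
  U (U-turn (180°)) -> West
  R (right (90° clockwise)) -> North
  R (right (90° clockwise)) -> East
  U (U-turn (180°)) -> West
  L (left (90° counter-clockwise)) -> South
  R (right (90° clockwise)) -> West
  R (right (90° clockwise)) -> North
  U (U-turn (180°)) -> South
  R (right (90° clockwise)) -> West
Final: West

Answer: Final heading: West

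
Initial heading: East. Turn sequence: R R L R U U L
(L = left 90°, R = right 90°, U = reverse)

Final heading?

Start: East
  R (right (90° clockwise)) -> South
  R (right (90° clockwise)) -> West
  L (left (90° counter-clockwise)) -> South
  R (right (90° clockwise)) -> West
  U (U-turn (180°)) -> East
  U (U-turn (180°)) -> West
  L (left (90° counter-clockwise)) -> South
Final: South

Answer: Final heading: South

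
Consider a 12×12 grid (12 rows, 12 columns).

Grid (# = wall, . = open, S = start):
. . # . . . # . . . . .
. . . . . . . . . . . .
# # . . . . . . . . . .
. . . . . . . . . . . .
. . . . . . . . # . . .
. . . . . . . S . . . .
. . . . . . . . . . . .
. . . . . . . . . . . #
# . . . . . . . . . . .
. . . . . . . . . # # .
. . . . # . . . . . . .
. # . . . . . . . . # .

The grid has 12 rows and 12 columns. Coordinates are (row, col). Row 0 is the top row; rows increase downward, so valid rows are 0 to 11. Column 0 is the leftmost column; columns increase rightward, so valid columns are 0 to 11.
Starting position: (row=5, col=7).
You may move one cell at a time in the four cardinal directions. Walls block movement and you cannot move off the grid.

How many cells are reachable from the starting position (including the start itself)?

BFS flood-fill from (row=5, col=7):
  Distance 0: (row=5, col=7)
  Distance 1: (row=4, col=7), (row=5, col=6), (row=5, col=8), (row=6, col=7)
  Distance 2: (row=3, col=7), (row=4, col=6), (row=5, col=5), (row=5, col=9), (row=6, col=6), (row=6, col=8), (row=7, col=7)
  Distance 3: (row=2, col=7), (row=3, col=6), (row=3, col=8), (row=4, col=5), (row=4, col=9), (row=5, col=4), (row=5, col=10), (row=6, col=5), (row=6, col=9), (row=7, col=6), (row=7, col=8), (row=8, col=7)
  Distance 4: (row=1, col=7), (row=2, col=6), (row=2, col=8), (row=3, col=5), (row=3, col=9), (row=4, col=4), (row=4, col=10), (row=5, col=3), (row=5, col=11), (row=6, col=4), (row=6, col=10), (row=7, col=5), (row=7, col=9), (row=8, col=6), (row=8, col=8), (row=9, col=7)
  Distance 5: (row=0, col=7), (row=1, col=6), (row=1, col=8), (row=2, col=5), (row=2, col=9), (row=3, col=4), (row=3, col=10), (row=4, col=3), (row=4, col=11), (row=5, col=2), (row=6, col=3), (row=6, col=11), (row=7, col=4), (row=7, col=10), (row=8, col=5), (row=8, col=9), (row=9, col=6), (row=9, col=8), (row=10, col=7)
  Distance 6: (row=0, col=8), (row=1, col=5), (row=1, col=9), (row=2, col=4), (row=2, col=10), (row=3, col=3), (row=3, col=11), (row=4, col=2), (row=5, col=1), (row=6, col=2), (row=7, col=3), (row=8, col=4), (row=8, col=10), (row=9, col=5), (row=10, col=6), (row=10, col=8), (row=11, col=7)
  Distance 7: (row=0, col=5), (row=0, col=9), (row=1, col=4), (row=1, col=10), (row=2, col=3), (row=2, col=11), (row=3, col=2), (row=4, col=1), (row=5, col=0), (row=6, col=1), (row=7, col=2), (row=8, col=3), (row=8, col=11), (row=9, col=4), (row=10, col=5), (row=10, col=9), (row=11, col=6), (row=11, col=8)
  Distance 8: (row=0, col=4), (row=0, col=10), (row=1, col=3), (row=1, col=11), (row=2, col=2), (row=3, col=1), (row=4, col=0), (row=6, col=0), (row=7, col=1), (row=8, col=2), (row=9, col=3), (row=9, col=11), (row=10, col=10), (row=11, col=5), (row=11, col=9)
  Distance 9: (row=0, col=3), (row=0, col=11), (row=1, col=2), (row=3, col=0), (row=7, col=0), (row=8, col=1), (row=9, col=2), (row=10, col=3), (row=10, col=11), (row=11, col=4)
  Distance 10: (row=1, col=1), (row=9, col=1), (row=10, col=2), (row=11, col=3), (row=11, col=11)
  Distance 11: (row=0, col=1), (row=1, col=0), (row=9, col=0), (row=10, col=1), (row=11, col=2)
  Distance 12: (row=0, col=0), (row=10, col=0)
  Distance 13: (row=11, col=0)
Total reachable: 132 (grid has 132 open cells total)

Answer: Reachable cells: 132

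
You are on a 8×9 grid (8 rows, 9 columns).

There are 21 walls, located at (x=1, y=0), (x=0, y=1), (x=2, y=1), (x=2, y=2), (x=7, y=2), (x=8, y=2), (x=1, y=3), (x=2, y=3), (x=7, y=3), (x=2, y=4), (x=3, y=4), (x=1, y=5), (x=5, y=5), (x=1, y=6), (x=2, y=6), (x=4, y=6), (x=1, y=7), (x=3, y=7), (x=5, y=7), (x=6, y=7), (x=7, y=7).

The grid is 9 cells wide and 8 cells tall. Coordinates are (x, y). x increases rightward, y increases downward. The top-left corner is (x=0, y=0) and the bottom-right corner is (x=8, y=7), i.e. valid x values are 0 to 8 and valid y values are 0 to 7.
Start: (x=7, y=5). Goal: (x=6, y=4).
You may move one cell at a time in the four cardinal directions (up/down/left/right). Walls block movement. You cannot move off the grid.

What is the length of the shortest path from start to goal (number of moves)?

Answer: Shortest path length: 2

Derivation:
BFS from (x=7, y=5) until reaching (x=6, y=4):
  Distance 0: (x=7, y=5)
  Distance 1: (x=7, y=4), (x=6, y=5), (x=8, y=5), (x=7, y=6)
  Distance 2: (x=6, y=4), (x=8, y=4), (x=6, y=6), (x=8, y=6)  <- goal reached here
One shortest path (2 moves): (x=7, y=5) -> (x=6, y=5) -> (x=6, y=4)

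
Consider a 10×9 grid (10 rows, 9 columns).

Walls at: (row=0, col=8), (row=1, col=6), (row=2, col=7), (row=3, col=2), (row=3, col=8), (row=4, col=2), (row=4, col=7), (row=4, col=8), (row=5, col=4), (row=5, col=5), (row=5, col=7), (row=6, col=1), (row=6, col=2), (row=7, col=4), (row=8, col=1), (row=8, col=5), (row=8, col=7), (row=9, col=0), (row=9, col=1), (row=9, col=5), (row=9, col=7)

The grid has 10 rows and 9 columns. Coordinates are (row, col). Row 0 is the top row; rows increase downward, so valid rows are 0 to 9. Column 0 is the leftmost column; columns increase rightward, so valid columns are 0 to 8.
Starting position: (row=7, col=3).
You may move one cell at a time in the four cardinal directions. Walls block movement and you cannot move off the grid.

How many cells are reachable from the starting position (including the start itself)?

BFS flood-fill from (row=7, col=3):
  Distance 0: (row=7, col=3)
  Distance 1: (row=6, col=3), (row=7, col=2), (row=8, col=3)
  Distance 2: (row=5, col=3), (row=6, col=4), (row=7, col=1), (row=8, col=2), (row=8, col=4), (row=9, col=3)
  Distance 3: (row=4, col=3), (row=5, col=2), (row=6, col=5), (row=7, col=0), (row=9, col=2), (row=9, col=4)
  Distance 4: (row=3, col=3), (row=4, col=4), (row=5, col=1), (row=6, col=0), (row=6, col=6), (row=7, col=5), (row=8, col=0)
  Distance 5: (row=2, col=3), (row=3, col=4), (row=4, col=1), (row=4, col=5), (row=5, col=0), (row=5, col=6), (row=6, col=7), (row=7, col=6)
  Distance 6: (row=1, col=3), (row=2, col=2), (row=2, col=4), (row=3, col=1), (row=3, col=5), (row=4, col=0), (row=4, col=6), (row=6, col=8), (row=7, col=7), (row=8, col=6)
  Distance 7: (row=0, col=3), (row=1, col=2), (row=1, col=4), (row=2, col=1), (row=2, col=5), (row=3, col=0), (row=3, col=6), (row=5, col=8), (row=7, col=8), (row=9, col=6)
  Distance 8: (row=0, col=2), (row=0, col=4), (row=1, col=1), (row=1, col=5), (row=2, col=0), (row=2, col=6), (row=3, col=7), (row=8, col=8)
  Distance 9: (row=0, col=1), (row=0, col=5), (row=1, col=0), (row=9, col=8)
  Distance 10: (row=0, col=0), (row=0, col=6)
  Distance 11: (row=0, col=7)
  Distance 12: (row=1, col=7)
  Distance 13: (row=1, col=8)
  Distance 14: (row=2, col=8)
Total reachable: 69 (grid has 69 open cells total)

Answer: Reachable cells: 69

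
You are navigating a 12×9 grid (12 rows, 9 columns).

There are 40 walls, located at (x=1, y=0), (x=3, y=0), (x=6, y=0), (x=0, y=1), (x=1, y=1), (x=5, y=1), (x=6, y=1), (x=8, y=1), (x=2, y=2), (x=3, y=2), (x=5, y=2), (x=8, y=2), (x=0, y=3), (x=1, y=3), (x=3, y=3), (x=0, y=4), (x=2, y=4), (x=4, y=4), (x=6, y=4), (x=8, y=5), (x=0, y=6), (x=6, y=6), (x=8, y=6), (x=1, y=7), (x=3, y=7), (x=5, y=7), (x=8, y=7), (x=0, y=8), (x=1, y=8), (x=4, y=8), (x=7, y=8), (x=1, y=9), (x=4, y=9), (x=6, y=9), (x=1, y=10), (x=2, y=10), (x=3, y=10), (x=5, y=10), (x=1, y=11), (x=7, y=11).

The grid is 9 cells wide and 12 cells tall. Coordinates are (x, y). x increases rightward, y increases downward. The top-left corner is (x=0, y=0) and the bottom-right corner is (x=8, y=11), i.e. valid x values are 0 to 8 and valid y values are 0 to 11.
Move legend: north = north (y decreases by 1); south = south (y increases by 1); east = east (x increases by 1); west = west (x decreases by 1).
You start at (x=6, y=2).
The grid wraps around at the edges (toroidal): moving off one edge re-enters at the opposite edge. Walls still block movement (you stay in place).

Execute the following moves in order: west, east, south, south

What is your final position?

Answer: Final position: (x=7, y=4)

Derivation:
Start: (x=6, y=2)
  west (west): blocked, stay at (x=6, y=2)
  east (east): (x=6, y=2) -> (x=7, y=2)
  south (south): (x=7, y=2) -> (x=7, y=3)
  south (south): (x=7, y=3) -> (x=7, y=4)
Final: (x=7, y=4)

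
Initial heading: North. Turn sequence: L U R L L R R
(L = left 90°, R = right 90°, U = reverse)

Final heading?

Start: North
  L (left (90° counter-clockwise)) -> West
  U (U-turn (180°)) -> East
  R (right (90° clockwise)) -> South
  L (left (90° counter-clockwise)) -> East
  L (left (90° counter-clockwise)) -> North
  R (right (90° clockwise)) -> East
  R (right (90° clockwise)) -> South
Final: South

Answer: Final heading: South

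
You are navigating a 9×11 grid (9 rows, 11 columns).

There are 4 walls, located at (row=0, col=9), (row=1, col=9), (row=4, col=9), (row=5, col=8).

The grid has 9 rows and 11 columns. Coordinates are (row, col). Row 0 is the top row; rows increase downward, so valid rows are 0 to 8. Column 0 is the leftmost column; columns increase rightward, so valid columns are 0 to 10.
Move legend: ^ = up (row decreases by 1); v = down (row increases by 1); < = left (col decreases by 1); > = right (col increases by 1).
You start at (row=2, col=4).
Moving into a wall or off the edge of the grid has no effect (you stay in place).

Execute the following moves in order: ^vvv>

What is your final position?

Answer: Final position: (row=4, col=5)

Derivation:
Start: (row=2, col=4)
  ^ (up): (row=2, col=4) -> (row=1, col=4)
  v (down): (row=1, col=4) -> (row=2, col=4)
  v (down): (row=2, col=4) -> (row=3, col=4)
  v (down): (row=3, col=4) -> (row=4, col=4)
  > (right): (row=4, col=4) -> (row=4, col=5)
Final: (row=4, col=5)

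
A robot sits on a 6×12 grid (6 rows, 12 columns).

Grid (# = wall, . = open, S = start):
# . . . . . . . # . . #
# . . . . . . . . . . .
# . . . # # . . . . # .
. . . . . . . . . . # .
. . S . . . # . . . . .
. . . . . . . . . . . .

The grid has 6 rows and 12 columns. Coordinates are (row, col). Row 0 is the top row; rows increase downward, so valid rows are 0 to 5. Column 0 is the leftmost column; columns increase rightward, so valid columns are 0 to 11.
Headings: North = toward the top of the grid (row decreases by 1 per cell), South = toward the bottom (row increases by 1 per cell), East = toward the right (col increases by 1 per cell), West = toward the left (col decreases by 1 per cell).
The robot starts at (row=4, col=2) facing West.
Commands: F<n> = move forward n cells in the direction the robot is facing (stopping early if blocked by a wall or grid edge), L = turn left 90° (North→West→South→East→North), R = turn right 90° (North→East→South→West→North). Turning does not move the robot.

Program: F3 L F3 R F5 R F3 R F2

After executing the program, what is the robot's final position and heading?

Answer: Final position: (row=3, col=2), facing East

Derivation:
Start: (row=4, col=2), facing West
  F3: move forward 2/3 (blocked), now at (row=4, col=0)
  L: turn left, now facing South
  F3: move forward 1/3 (blocked), now at (row=5, col=0)
  R: turn right, now facing West
  F5: move forward 0/5 (blocked), now at (row=5, col=0)
  R: turn right, now facing North
  F3: move forward 2/3 (blocked), now at (row=3, col=0)
  R: turn right, now facing East
  F2: move forward 2, now at (row=3, col=2)
Final: (row=3, col=2), facing East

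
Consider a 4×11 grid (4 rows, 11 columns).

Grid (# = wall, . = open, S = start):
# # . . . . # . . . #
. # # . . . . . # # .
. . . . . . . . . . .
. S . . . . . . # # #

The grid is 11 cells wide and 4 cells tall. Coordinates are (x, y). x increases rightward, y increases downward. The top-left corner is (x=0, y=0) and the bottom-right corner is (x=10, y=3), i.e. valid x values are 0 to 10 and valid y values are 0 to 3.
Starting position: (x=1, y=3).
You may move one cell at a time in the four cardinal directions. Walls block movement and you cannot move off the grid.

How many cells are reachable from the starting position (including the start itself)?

BFS flood-fill from (x=1, y=3):
  Distance 0: (x=1, y=3)
  Distance 1: (x=1, y=2), (x=0, y=3), (x=2, y=3)
  Distance 2: (x=0, y=2), (x=2, y=2), (x=3, y=3)
  Distance 3: (x=0, y=1), (x=3, y=2), (x=4, y=3)
  Distance 4: (x=3, y=1), (x=4, y=2), (x=5, y=3)
  Distance 5: (x=3, y=0), (x=4, y=1), (x=5, y=2), (x=6, y=3)
  Distance 6: (x=2, y=0), (x=4, y=0), (x=5, y=1), (x=6, y=2), (x=7, y=3)
  Distance 7: (x=5, y=0), (x=6, y=1), (x=7, y=2)
  Distance 8: (x=7, y=1), (x=8, y=2)
  Distance 9: (x=7, y=0), (x=9, y=2)
  Distance 10: (x=8, y=0), (x=10, y=2)
  Distance 11: (x=9, y=0), (x=10, y=1)
Total reachable: 33 (grid has 33 open cells total)

Answer: Reachable cells: 33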